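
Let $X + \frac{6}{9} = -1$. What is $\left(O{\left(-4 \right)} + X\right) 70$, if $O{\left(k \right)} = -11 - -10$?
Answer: $- \frac{560}{3} \approx -186.67$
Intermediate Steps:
$O{\left(k \right)} = -1$ ($O{\left(k \right)} = -11 + 10 = -1$)
$X = - \frac{5}{3}$ ($X = - \frac{2}{3} - 1 = - \frac{5}{3} \approx -1.6667$)
$\left(O{\left(-4 \right)} + X\right) 70 = \left(-1 - \frac{5}{3}\right) 70 = \left(- \frac{8}{3}\right) 70 = - \frac{560}{3}$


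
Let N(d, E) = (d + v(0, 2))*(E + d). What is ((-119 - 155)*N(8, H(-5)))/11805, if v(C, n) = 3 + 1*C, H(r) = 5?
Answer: -39182/11805 ≈ -3.3191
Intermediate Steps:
v(C, n) = 3 + C
N(d, E) = (3 + d)*(E + d) (N(d, E) = (d + (3 + 0))*(E + d) = (d + 3)*(E + d) = (3 + d)*(E + d))
((-119 - 155)*N(8, H(-5)))/11805 = ((-119 - 155)*(8² + 3*5 + 3*8 + 5*8))/11805 = -274*(64 + 15 + 24 + 40)*(1/11805) = -274*143*(1/11805) = -39182*1/11805 = -39182/11805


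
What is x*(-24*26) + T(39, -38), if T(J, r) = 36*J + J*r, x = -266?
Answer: 165906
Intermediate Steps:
x*(-24*26) + T(39, -38) = -(-6384)*26 + 39*(36 - 38) = -266*(-624) + 39*(-2) = 165984 - 78 = 165906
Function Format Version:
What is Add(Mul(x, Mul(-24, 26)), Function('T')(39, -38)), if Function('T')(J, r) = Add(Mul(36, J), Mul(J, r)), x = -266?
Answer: 165906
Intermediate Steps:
Add(Mul(x, Mul(-24, 26)), Function('T')(39, -38)) = Add(Mul(-266, Mul(-24, 26)), Mul(39, Add(36, -38))) = Add(Mul(-266, -624), Mul(39, -2)) = Add(165984, -78) = 165906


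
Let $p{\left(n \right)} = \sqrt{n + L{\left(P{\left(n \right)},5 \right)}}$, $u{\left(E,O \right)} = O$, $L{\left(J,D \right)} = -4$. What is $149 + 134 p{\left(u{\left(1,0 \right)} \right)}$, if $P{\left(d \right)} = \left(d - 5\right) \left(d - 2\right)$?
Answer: $149 + 268 i \approx 149.0 + 268.0 i$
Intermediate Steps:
$P{\left(d \right)} = \left(-5 + d\right) \left(-2 + d\right)$
$p{\left(n \right)} = \sqrt{-4 + n}$ ($p{\left(n \right)} = \sqrt{n - 4} = \sqrt{-4 + n}$)
$149 + 134 p{\left(u{\left(1,0 \right)} \right)} = 149 + 134 \sqrt{-4 + 0} = 149 + 134 \sqrt{-4} = 149 + 134 \cdot 2 i = 149 + 268 i$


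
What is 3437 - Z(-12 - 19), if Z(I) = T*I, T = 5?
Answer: 3592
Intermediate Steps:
Z(I) = 5*I
3437 - Z(-12 - 19) = 3437 - 5*(-12 - 19) = 3437 - 5*(-31) = 3437 - 1*(-155) = 3437 + 155 = 3592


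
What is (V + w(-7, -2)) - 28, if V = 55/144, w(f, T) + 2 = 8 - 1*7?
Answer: -4121/144 ≈ -28.618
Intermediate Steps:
w(f, T) = -1 (w(f, T) = -2 + (8 - 1*7) = -2 + (8 - 7) = -2 + 1 = -1)
V = 55/144 (V = 55*(1/144) = 55/144 ≈ 0.38194)
(V + w(-7, -2)) - 28 = (55/144 - 1) - 28 = -89/144 - 28 = -4121/144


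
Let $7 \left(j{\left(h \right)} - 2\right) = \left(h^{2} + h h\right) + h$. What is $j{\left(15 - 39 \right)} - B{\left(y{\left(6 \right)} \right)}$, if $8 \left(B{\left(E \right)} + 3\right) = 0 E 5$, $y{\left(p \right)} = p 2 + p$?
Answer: $\frac{1163}{7} \approx 166.14$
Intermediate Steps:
$y{\left(p \right)} = 3 p$ ($y{\left(p \right)} = 2 p + p = 3 p$)
$B{\left(E \right)} = -3$ ($B{\left(E \right)} = -3 + \frac{0 E 5}{8} = -3 + \frac{0 \cdot 5}{8} = -3 + \frac{1}{8} \cdot 0 = -3 + 0 = -3$)
$j{\left(h \right)} = 2 + \frac{h}{7} + \frac{2 h^{2}}{7}$ ($j{\left(h \right)} = 2 + \frac{\left(h^{2} + h h\right) + h}{7} = 2 + \frac{\left(h^{2} + h^{2}\right) + h}{7} = 2 + \frac{2 h^{2} + h}{7} = 2 + \frac{h + 2 h^{2}}{7} = 2 + \left(\frac{h}{7} + \frac{2 h^{2}}{7}\right) = 2 + \frac{h}{7} + \frac{2 h^{2}}{7}$)
$j{\left(15 - 39 \right)} - B{\left(y{\left(6 \right)} \right)} = \left(2 + \frac{15 - 39}{7} + \frac{2 \left(15 - 39\right)^{2}}{7}\right) - -3 = \left(2 + \frac{1}{7} \left(-24\right) + \frac{2 \left(-24\right)^{2}}{7}\right) + 3 = \left(2 - \frac{24}{7} + \frac{2}{7} \cdot 576\right) + 3 = \left(2 - \frac{24}{7} + \frac{1152}{7}\right) + 3 = \frac{1142}{7} + 3 = \frac{1163}{7}$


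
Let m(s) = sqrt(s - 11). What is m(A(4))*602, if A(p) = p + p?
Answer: 602*I*sqrt(3) ≈ 1042.7*I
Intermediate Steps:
A(p) = 2*p
m(s) = sqrt(-11 + s)
m(A(4))*602 = sqrt(-11 + 2*4)*602 = sqrt(-11 + 8)*602 = sqrt(-3)*602 = (I*sqrt(3))*602 = 602*I*sqrt(3)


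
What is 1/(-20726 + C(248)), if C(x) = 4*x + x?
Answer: -1/19486 ≈ -5.1319e-5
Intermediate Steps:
C(x) = 5*x
1/(-20726 + C(248)) = 1/(-20726 + 5*248) = 1/(-20726 + 1240) = 1/(-19486) = -1/19486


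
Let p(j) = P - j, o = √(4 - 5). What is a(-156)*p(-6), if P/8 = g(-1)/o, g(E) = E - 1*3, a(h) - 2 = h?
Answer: -924 - 4928*I ≈ -924.0 - 4928.0*I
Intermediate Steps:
a(h) = 2 + h
o = I (o = √(-1) = I ≈ 1.0*I)
g(E) = -3 + E (g(E) = E - 3 = -3 + E)
P = 32*I (P = 8*((-3 - 1)/I) = 8*(-(-4)*I) = 8*(4*I) = 32*I ≈ 32.0*I)
p(j) = -j + 32*I (p(j) = 32*I - j = -j + 32*I)
a(-156)*p(-6) = (2 - 156)*(-1*(-6) + 32*I) = -154*(6 + 32*I) = -924 - 4928*I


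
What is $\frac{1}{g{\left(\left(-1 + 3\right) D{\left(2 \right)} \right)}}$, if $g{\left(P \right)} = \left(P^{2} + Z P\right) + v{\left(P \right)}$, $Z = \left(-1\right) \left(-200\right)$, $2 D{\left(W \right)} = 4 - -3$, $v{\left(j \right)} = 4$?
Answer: $\frac{1}{1453} \approx 0.00068823$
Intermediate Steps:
$D{\left(W \right)} = \frac{7}{2}$ ($D{\left(W \right)} = \frac{4 - -3}{2} = \frac{4 + 3}{2} = \frac{1}{2} \cdot 7 = \frac{7}{2}$)
$Z = 200$
$g{\left(P \right)} = 4 + P^{2} + 200 P$ ($g{\left(P \right)} = \left(P^{2} + 200 P\right) + 4 = 4 + P^{2} + 200 P$)
$\frac{1}{g{\left(\left(-1 + 3\right) D{\left(2 \right)} \right)}} = \frac{1}{4 + \left(\left(-1 + 3\right) \frac{7}{2}\right)^{2} + 200 \left(-1 + 3\right) \frac{7}{2}} = \frac{1}{4 + \left(2 \cdot \frac{7}{2}\right)^{2} + 200 \cdot 2 \cdot \frac{7}{2}} = \frac{1}{4 + 7^{2} + 200 \cdot 7} = \frac{1}{4 + 49 + 1400} = \frac{1}{1453}$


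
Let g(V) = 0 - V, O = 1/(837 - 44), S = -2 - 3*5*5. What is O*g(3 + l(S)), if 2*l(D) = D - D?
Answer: -3/793 ≈ -0.0037831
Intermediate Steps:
S = -77 (S = -2 - 15*5 = -2 - 75 = -77)
l(D) = 0 (l(D) = (D - D)/2 = (1/2)*0 = 0)
O = 1/793 ≈ 0.0012610
g(V) = -V
O*g(3 + l(S)) = (-(3 + 0))/793 = (-1*3)/793 = (1/793)*(-3) = -3/793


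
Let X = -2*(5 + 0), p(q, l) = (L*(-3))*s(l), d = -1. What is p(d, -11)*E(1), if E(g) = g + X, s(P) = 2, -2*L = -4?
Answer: 108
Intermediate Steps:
L = 2 (L = -1/2*(-4) = 2)
p(q, l) = -12 (p(q, l) = (2*(-3))*2 = -6*2 = -12)
X = -10 (X = -2*5 = -10)
E(g) = -10 + g (E(g) = g - 10 = -10 + g)
p(d, -11)*E(1) = -12*(-10 + 1) = -12*(-9) = 108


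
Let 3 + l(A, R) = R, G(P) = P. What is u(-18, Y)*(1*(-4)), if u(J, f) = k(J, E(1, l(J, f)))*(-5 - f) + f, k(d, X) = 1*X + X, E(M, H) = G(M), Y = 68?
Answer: 312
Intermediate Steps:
l(A, R) = -3 + R
E(M, H) = M
k(d, X) = 2*X (k(d, X) = X + X = 2*X)
u(J, f) = -10 - f (u(J, f) = (2*1)*(-5 - f) + f = 2*(-5 - f) + f = (-10 - 2*f) + f = -10 - f)
u(-18, Y)*(1*(-4)) = (-10 - 1*68)*(1*(-4)) = (-10 - 68)*(-4) = -78*(-4) = 312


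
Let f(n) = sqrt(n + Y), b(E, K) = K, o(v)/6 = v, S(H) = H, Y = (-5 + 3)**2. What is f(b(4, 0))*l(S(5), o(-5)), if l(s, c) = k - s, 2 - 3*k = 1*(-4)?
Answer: -6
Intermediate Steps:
Y = 4 (Y = (-2)**2 = 4)
o(v) = 6*v
k = 2 (k = 2/3 - (-4)/3 = 2/3 - 1/3*(-4) = 2/3 + 4/3 = 2)
l(s, c) = 2 - s
f(n) = sqrt(4 + n) (f(n) = sqrt(n + 4) = sqrt(4 + n))
f(b(4, 0))*l(S(5), o(-5)) = sqrt(4 + 0)*(2 - 1*5) = sqrt(4)*(2 - 5) = 2*(-3) = -6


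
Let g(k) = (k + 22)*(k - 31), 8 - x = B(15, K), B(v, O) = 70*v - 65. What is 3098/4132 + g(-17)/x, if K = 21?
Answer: 2009213/2018482 ≈ 0.99541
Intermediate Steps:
B(v, O) = -65 + 70*v
x = -977 (x = 8 - (-65 + 70*15) = 8 - (-65 + 1050) = 8 - 1*985 = 8 - 985 = -977)
g(k) = (-31 + k)*(22 + k) (g(k) = (22 + k)*(-31 + k) = (-31 + k)*(22 + k))
3098/4132 + g(-17)/x = 3098/4132 + (-682 + (-17)² - 9*(-17))/(-977) = 3098*(1/4132) + (-682 + 289 + 153)*(-1/977) = 1549/2066 - 240*(-1/977) = 1549/2066 + 240/977 = 2009213/2018482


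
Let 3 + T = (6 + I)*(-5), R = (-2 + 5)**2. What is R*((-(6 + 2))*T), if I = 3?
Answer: 3456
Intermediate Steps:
R = 9 (R = 3**2 = 9)
T = -48 (T = -3 + (6 + 3)*(-5) = -3 + 9*(-5) = -3 - 45 = -48)
R*((-(6 + 2))*T) = 9*(-(6 + 2)*(-48)) = 9*(-1*8*(-48)) = 9*(-8*(-48)) = 9*384 = 3456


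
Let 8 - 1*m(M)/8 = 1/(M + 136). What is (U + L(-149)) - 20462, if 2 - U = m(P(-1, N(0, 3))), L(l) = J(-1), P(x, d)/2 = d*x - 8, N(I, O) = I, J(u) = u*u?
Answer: -307844/15 ≈ -20523.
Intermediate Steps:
J(u) = u**2
P(x, d) = -16 + 2*d*x (P(x, d) = 2*(d*x - 8) = 2*(-8 + d*x) = -16 + 2*d*x)
L(l) = 1 (L(l) = (-1)**2 = 1)
m(M) = 64 - 8/(136 + M) (m(M) = 64 - 8/(M + 136) = 64 - 8/(136 + M))
U = -929/15 (U = 2 - 8*(1087 + 8*(-16 + 2*0*(-1)))/(136 + (-16 + 2*0*(-1))) = 2 - 8*(1087 + 8*(-16 + 0))/(136 + (-16 + 0)) = 2 - 8*(1087 + 8*(-16))/(136 - 16) = 2 - 8*(1087 - 128)/120 = 2 - 8*959/120 = 2 - 1*959/15 = 2 - 959/15 = -929/15 ≈ -61.933)
(U + L(-149)) - 20462 = (-929/15 + 1) - 20462 = -914/15 - 20462 = -307844/15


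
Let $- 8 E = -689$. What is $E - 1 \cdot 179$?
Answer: $- \frac{743}{8} \approx -92.875$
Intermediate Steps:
$E = \frac{689}{8}$ ($E = \left(- \frac{1}{8}\right) \left(-689\right) = \frac{689}{8} \approx 86.125$)
$E - 1 \cdot 179 = \frac{689}{8} - 1 \cdot 179 = \frac{689}{8} - 179 = - \frac{743}{8}$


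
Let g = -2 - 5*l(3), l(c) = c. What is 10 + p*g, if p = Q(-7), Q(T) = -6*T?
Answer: -704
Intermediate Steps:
p = 42 (p = -6*(-7) = 42)
g = -17 (g = -2 - 5*3 = -2 - 15 = -17)
10 + p*g = 10 + 42*(-17) = 10 - 714 = -704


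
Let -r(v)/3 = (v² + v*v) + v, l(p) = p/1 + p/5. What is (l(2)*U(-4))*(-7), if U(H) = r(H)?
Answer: 7056/5 ≈ 1411.2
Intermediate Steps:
l(p) = 6*p/5 (l(p) = p*1 + p*(⅕) = p + p/5 = 6*p/5)
r(v) = -6*v² - 3*v (r(v) = -3*((v² + v*v) + v) = -3*((v² + v²) + v) = -3*(2*v² + v) = -3*(v + 2*v²) = -6*v² - 3*v)
U(H) = -3*H*(1 + 2*H)
(l(2)*U(-4))*(-7) = (((6/5)*2)*(-3*(-4)*(1 + 2*(-4))))*(-7) = (12*(-3*(-4)*(1 - 8))/5)*(-7) = (12*(-3*(-4)*(-7))/5)*(-7) = ((12/5)*(-84))*(-7) = -1008/5*(-7) = 7056/5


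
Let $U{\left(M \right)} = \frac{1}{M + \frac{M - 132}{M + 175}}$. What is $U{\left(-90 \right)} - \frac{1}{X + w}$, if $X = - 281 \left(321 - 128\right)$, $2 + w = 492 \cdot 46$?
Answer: $- \frac{2678383}{248778816} \approx -0.010766$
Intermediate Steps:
$w = 22630$ ($w = -2 + 492 \cdot 46 = -2 + 22632 = 22630$)
$X = -54233$ ($X = \left(-281\right) 193 = -54233$)
$U{\left(M \right)} = \frac{1}{M + \frac{-132 + M}{175 + M}}$
$U{\left(-90 \right)} - \frac{1}{X + w} = \frac{175 - 90}{-132 + \left(-90\right)^{2} + 176 \left(-90\right)} - \frac{1}{-54233 + 22630} = \frac{1}{-132 + 8100 - 15840} \cdot 85 - \frac{1}{-31603} = \frac{1}{-7872} \cdot 85 - - \frac{1}{31603} = \left(- \frac{1}{7872}\right) 85 + \frac{1}{31603} = - \frac{85}{7872} + \frac{1}{31603} = - \frac{2678383}{248778816}$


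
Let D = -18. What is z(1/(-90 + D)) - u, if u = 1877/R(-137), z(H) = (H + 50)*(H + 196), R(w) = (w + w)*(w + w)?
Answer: 2144927727445/218921616 ≈ 9797.7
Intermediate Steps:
R(w) = 4*w² (R(w) = (2*w)*(2*w) = 4*w²)
z(H) = (50 + H)*(196 + H)
u = 1877/75076 (u = 1877/((4*(-137)²)) = 1877/((4*18769)) = 1877/75076 ≈ 0.025001)
z(1/(-90 + D)) - u = (9800 + (1/(-90 - 18))² + 246/(-90 - 18)) - 1*1877/75076 = (9800 + (1/(-108))² + 246/(-108)) - 1877/75076 = (9800 + (-1/108)² + 246*(-1/108)) - 1877/75076 = (9800 + 1/11664 - 41/18) - 1877/75076 = 114280633/11664 - 1877/75076 = 2144927727445/218921616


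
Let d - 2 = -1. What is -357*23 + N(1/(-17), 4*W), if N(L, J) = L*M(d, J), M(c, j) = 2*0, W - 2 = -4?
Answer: -8211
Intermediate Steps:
d = 1 (d = 2 - 1 = 1)
W = -2 (W = 2 - 4 = -2)
M(c, j) = 0
N(L, J) = 0 (N(L, J) = L*0 = 0)
-357*23 + N(1/(-17), 4*W) = -357*23 + 0 = -8211 + 0 = -8211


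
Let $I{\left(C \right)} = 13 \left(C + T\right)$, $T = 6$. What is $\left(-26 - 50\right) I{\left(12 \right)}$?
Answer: $-17784$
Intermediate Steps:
$I{\left(C \right)} = 78 + 13 C$ ($I{\left(C \right)} = 13 \left(C + 6\right) = 13 \left(6 + C\right) = 78 + 13 C$)
$\left(-26 - 50\right) I{\left(12 \right)} = \left(-26 - 50\right) \left(78 + 13 \cdot 12\right) = - 76 \left(78 + 156\right) = \left(-76\right) 234 = -17784$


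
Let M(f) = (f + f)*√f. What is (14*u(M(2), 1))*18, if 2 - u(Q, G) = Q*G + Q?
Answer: 504 - 2016*√2 ≈ -2347.1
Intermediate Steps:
M(f) = 2*f^(3/2) (M(f) = (2*f)*√f = 2*f^(3/2))
u(Q, G) = 2 - Q - G*Q (u(Q, G) = 2 - (Q*G + Q) = 2 - (G*Q + Q) = 2 - (Q + G*Q) = 2 + (-Q - G*Q) = 2 - Q - G*Q)
(14*u(M(2), 1))*18 = (14*(2 - 2*2^(3/2) - 1*1*2*2^(3/2)))*18 = (14*(2 - 2*2*√2 - 1*1*2*(2*√2)))*18 = (14*(2 - 4*√2 - 1*1*4*√2))*18 = (14*(2 - 4*√2 - 4*√2))*18 = (14*(2 - 8*√2))*18 = (28 - 112*√2)*18 = 504 - 2016*√2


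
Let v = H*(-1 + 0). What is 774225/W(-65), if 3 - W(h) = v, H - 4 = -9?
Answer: -774225/2 ≈ -3.8711e+5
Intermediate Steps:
H = -5 (H = 4 - 9 = -5)
v = 5 (v = -5*(-1 + 0) = -5*(-1) = 5)
W(h) = -2 (W(h) = 3 - 1*5 = 3 - 5 = -2)
774225/W(-65) = 774225/(-2) = 774225*(-1/2) = -774225/2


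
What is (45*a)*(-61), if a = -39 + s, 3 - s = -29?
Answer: 19215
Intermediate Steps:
s = 32 (s = 3 - 1*(-29) = 3 + 29 = 32)
a = -7 (a = -39 + 32 = -7)
(45*a)*(-61) = (45*(-7))*(-61) = -315*(-61) = 19215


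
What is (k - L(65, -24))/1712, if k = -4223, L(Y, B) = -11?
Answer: -1053/428 ≈ -2.4603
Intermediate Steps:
(k - L(65, -24))/1712 = (-4223 - 1*(-11))/1712 = (-4223 + 11)*(1/1712) = -4212*1/1712 = -1053/428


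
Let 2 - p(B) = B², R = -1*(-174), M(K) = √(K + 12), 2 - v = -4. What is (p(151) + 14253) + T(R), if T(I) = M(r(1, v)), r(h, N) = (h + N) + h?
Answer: -8546 + 2*√5 ≈ -8541.5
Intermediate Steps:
v = 6 (v = 2 - 1*(-4) = 2 + 4 = 6)
r(h, N) = N + 2*h (r(h, N) = (N + h) + h = N + 2*h)
M(K) = √(12 + K)
R = 174
p(B) = 2 - B²
T(I) = 2*√5 (T(I) = √(12 + (6 + 2*1)) = √(12 + (6 + 2)) = √(12 + 8) = √20 = 2*√5)
(p(151) + 14253) + T(R) = ((2 - 1*151²) + 14253) + 2*√5 = ((2 - 1*22801) + 14253) + 2*√5 = ((2 - 22801) + 14253) + 2*√5 = (-22799 + 14253) + 2*√5 = -8546 + 2*√5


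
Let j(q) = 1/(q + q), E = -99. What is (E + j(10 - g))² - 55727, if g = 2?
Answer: -11760223/256 ≈ -45938.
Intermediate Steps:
j(q) = 1/(2*q)
(E + j(10 - g))² - 55727 = (-99 + 1/(2*(10 - 1*2)))² - 55727 = (-99 + 1/(2*(10 - 2)))² - 55727 = (-99 + (½)/8)² - 55727 = (-99 + (½)*(⅛))² - 55727 = (-99 + 1/16)² - 55727 = (-1583/16)² - 55727 = 2505889/256 - 55727 = -11760223/256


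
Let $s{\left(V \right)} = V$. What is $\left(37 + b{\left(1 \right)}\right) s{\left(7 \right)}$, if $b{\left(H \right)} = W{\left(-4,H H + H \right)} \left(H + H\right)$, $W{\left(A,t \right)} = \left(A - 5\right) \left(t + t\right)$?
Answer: $-245$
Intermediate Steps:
$W{\left(A,t \right)} = 2 t \left(-5 + A\right)$ ($W{\left(A,t \right)} = \left(-5 + A\right) 2 t = 2 t \left(-5 + A\right)$)
$b{\left(H \right)} = 2 H \left(- 18 H - 18 H^{2}\right)$ ($b{\left(H \right)} = 2 \left(H H + H\right) \left(-5 - 4\right) \left(H + H\right) = 2 \left(H^{2} + H\right) \left(-9\right) 2 H = 2 \left(H + H^{2}\right) \left(-9\right) 2 H = \left(- 18 H - 18 H^{2}\right) 2 H = 2 H \left(- 18 H - 18 H^{2}\right)$)
$\left(37 + b{\left(1 \right)}\right) s{\left(7 \right)} = \left(37 + 36 \cdot 1^{2} \left(-1 - 1\right)\right) 7 = \left(37 + 36 \cdot 1 \left(-1 - 1\right)\right) 7 = \left(37 + 36 \cdot 1 \left(-2\right)\right) 7 = \left(37 - 72\right) 7 = \left(-35\right) 7 = -245$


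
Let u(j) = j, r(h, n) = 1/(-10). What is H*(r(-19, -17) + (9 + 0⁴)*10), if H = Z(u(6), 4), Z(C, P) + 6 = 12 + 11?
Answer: 15283/10 ≈ 1528.3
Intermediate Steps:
r(h, n) = -⅒
Z(C, P) = 17 (Z(C, P) = -6 + (12 + 11) = -6 + 23 = 17)
H = 17
H*(r(-19, -17) + (9 + 0⁴)*10) = 17*(-⅒ + (9 + 0⁴)*10) = 17*(-⅒ + (9 + 0)*10) = 17*(-⅒ + 9*10) = 17*(-⅒ + 90) = 17*(899/10) = 15283/10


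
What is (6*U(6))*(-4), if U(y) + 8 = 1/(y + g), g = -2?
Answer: 186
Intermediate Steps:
U(y) = -8 + 1/(-2 + y) (U(y) = -8 + 1/(y - 2) = -8 + 1/(-2 + y))
(6*U(6))*(-4) = (6*((17 - 8*6)/(-2 + 6)))*(-4) = (6*((17 - 48)/4))*(-4) = (6*((¼)*(-31)))*(-4) = (6*(-31/4))*(-4) = -93/2*(-4) = 186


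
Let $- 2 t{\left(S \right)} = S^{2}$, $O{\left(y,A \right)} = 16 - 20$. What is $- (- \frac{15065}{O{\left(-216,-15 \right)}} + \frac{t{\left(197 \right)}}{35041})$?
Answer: $- \frac{527815047}{140164} \approx -3765.7$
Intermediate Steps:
$O{\left(y,A \right)} = -4$
$t{\left(S \right)} = - \frac{S^{2}}{2}$
$- (- \frac{15065}{O{\left(-216,-15 \right)}} + \frac{t{\left(197 \right)}}{35041}) = - (- \frac{15065}{-4} + \frac{\left(- \frac{1}{2}\right) 197^{2}}{35041}) = - (\left(-15065\right) \left(- \frac{1}{4}\right) + \left(- \frac{1}{2}\right) 38809 \cdot \frac{1}{35041}) = - (\frac{15065}{4} - \frac{38809}{70082}) = \left(-1\right) \frac{527815047}{140164} = - \frac{527815047}{140164}$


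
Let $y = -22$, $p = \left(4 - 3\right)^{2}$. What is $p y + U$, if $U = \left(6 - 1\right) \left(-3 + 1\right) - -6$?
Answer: $-26$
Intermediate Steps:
$p = 1$ ($p = 1^{2} = 1$)
$U = -4$ ($U = 5 \left(-2\right) + 6 = -10 + 6 = -4$)
$p y + U = 1 \left(-22\right) - 4 = -22 - 4 = -26$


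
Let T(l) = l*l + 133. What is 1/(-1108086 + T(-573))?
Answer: -1/779624 ≈ -1.2827e-6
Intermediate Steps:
T(l) = 133 + l**2 (T(l) = l**2 + 133 = 133 + l**2)
1/(-1108086 + T(-573)) = 1/(-1108086 + (133 + (-573)**2)) = 1/(-1108086 + (133 + 328329)) = 1/(-1108086 + 328462) = 1/(-779624) = -1/779624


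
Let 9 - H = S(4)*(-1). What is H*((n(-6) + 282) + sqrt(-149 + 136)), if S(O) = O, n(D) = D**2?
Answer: 4134 + 13*I*sqrt(13) ≈ 4134.0 + 46.872*I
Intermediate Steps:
H = 13 (H = 9 - 4*(-1) = 9 - 1*(-4) = 9 + 4 = 13)
H*((n(-6) + 282) + sqrt(-149 + 136)) = 13*(((-6)**2 + 282) + sqrt(-149 + 136)) = 13*((36 + 282) + sqrt(-13)) = 13*(318 + I*sqrt(13)) = 4134 + 13*I*sqrt(13)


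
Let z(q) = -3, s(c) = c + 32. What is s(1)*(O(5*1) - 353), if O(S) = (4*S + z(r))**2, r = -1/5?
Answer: -2112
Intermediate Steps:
s(c) = 32 + c
r = -1/5 (r = -1*1/5 = -1/5 ≈ -0.20000)
O(S) = (-3 + 4*S)**2 (O(S) = (4*S - 3)**2 = (-3 + 4*S)**2)
s(1)*(O(5*1) - 353) = (32 + 1)*((-3 + 4*(5*1))**2 - 353) = 33*((-3 + 4*5)**2 - 353) = 33*((-3 + 20)**2 - 353) = 33*(17**2 - 353) = 33*(289 - 353) = 33*(-64) = -2112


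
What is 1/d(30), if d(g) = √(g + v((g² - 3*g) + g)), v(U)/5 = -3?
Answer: √15/15 ≈ 0.25820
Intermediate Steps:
v(U) = -15 (v(U) = 5*(-3) = -15)
d(g) = √(-15 + g) (d(g) = √(g - 15) = √(-15 + g))
1/d(30) = 1/(√(-15 + 30)) = 1/(√15) = √15/15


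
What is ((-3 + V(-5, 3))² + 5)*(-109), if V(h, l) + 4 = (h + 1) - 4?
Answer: -25070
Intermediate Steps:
V(h, l) = -7 + h (V(h, l) = -4 + ((h + 1) - 4) = -4 + ((1 + h) - 4) = -4 + (-3 + h) = -7 + h)
((-3 + V(-5, 3))² + 5)*(-109) = ((-3 + (-7 - 5))² + 5)*(-109) = ((-3 - 12)² + 5)*(-109) = ((-15)² + 5)*(-109) = (225 + 5)*(-109) = 230*(-109) = -25070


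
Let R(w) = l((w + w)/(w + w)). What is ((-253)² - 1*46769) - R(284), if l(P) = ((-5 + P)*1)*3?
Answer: 17252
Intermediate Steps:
l(P) = -15 + 3*P (l(P) = (-5 + P)*3 = -15 + 3*P)
R(w) = -12 (R(w) = -15 + 3*((w + w)/(w + w)) = -15 + 3*((2*w)/((2*w))) = -15 + 3*((2*w)*(1/(2*w))) = -15 + 3*1 = -15 + 3 = -12)
((-253)² - 1*46769) - R(284) = ((-253)² - 1*46769) - 1*(-12) = (64009 - 46769) + 12 = 17240 + 12 = 17252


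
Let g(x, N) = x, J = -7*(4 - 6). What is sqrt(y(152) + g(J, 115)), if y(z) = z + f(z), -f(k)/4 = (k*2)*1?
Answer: 5*I*sqrt(42) ≈ 32.404*I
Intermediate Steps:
J = 14 (J = -7*(-2) = 14)
f(k) = -8*k (f(k) = -4*k*2 = -4*2*k = -8*k)
y(z) = -7*z (y(z) = z - 8*z = -7*z)
sqrt(y(152) + g(J, 115)) = sqrt(-7*152 + 14) = sqrt(-1064 + 14) = sqrt(-1050) = 5*I*sqrt(42)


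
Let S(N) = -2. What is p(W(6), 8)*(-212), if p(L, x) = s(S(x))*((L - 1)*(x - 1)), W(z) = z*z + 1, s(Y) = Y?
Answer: 106848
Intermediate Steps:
W(z) = 1 + z² (W(z) = z² + 1 = 1 + z²)
p(L, x) = -2*(-1 + L)*(-1 + x) (p(L, x) = -2*(L - 1)*(x - 1) = -2*(-1 + L)*(-1 + x))
p(W(6), 8)*(-212) = (-2 + 2*(1 + 6²) + 2*8 - 2*(1 + 6²)*8)*(-212) = (-2 + 2*(1 + 36) + 16 - 2*(1 + 36)*8)*(-212) = (-2 + 2*37 + 16 - 2*37*8)*(-212) = (-2 + 74 + 16 - 592)*(-212) = -504*(-212) = 106848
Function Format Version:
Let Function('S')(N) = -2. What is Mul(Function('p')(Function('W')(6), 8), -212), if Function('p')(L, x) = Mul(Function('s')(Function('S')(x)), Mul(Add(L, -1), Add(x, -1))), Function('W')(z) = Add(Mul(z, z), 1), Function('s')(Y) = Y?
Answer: 106848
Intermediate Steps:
Function('W')(z) = Add(1, Pow(z, 2)) (Function('W')(z) = Add(Pow(z, 2), 1) = Add(1, Pow(z, 2)))
Function('p')(L, x) = Mul(-2, Add(-1, L), Add(-1, x)) (Function('p')(L, x) = Mul(-2, Mul(Add(L, -1), Add(x, -1))) = Mul(-2, Mul(Add(-1, L), Add(-1, x))) = Mul(-2, Add(-1, L), Add(-1, x)))
Mul(Function('p')(Function('W')(6), 8), -212) = Mul(Add(-2, Mul(2, Add(1, Pow(6, 2))), Mul(2, 8), Mul(-2, Add(1, Pow(6, 2)), 8)), -212) = Mul(Add(-2, Mul(2, Add(1, 36)), 16, Mul(-2, Add(1, 36), 8)), -212) = Mul(Add(-2, Mul(2, 37), 16, Mul(-2, 37, 8)), -212) = Mul(Add(-2, 74, 16, -592), -212) = Mul(-504, -212) = 106848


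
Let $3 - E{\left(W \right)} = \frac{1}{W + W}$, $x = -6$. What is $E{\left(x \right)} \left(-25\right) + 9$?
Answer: $- \frac{817}{12} \approx -68.083$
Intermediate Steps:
$E{\left(W \right)} = 3 - \frac{1}{2 W}$ ($E{\left(W \right)} = 3 - \frac{1}{W + W} = 3 - \frac{1}{2 W}$)
$E{\left(x \right)} \left(-25\right) + 9 = \left(3 - \frac{1}{2 \left(-6\right)}\right) \left(-25\right) + 9 = \left(3 - - \frac{1}{12}\right) \left(-25\right) + 9 = \left(3 + \frac{1}{12}\right) \left(-25\right) + 9 = \frac{37}{12} \left(-25\right) + 9 = - \frac{925}{12} + 9 = - \frac{817}{12}$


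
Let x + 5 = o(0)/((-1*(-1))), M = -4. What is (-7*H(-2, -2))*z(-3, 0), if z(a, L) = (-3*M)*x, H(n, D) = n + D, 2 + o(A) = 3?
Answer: -1344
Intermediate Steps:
o(A) = 1 (o(A) = -2 + 3 = 1)
x = -4 (x = -5 + 1/(-1*(-1)) = -5 + 1/1 = -5 + 1*1 = -5 + 1 = -4)
H(n, D) = D + n
z(a, L) = -48 (z(a, L) = -3*(-4)*(-4) = 12*(-4) = -48)
(-7*H(-2, -2))*z(-3, 0) = -7*(-2 - 2)*(-48) = -7*(-4)*(-48) = 28*(-48) = -1344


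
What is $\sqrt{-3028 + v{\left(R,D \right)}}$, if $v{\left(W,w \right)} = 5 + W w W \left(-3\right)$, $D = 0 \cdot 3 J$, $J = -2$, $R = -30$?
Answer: $i \sqrt{3023} \approx 54.982 i$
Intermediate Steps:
$D = 0$ ($D = 0 \cdot 3 \left(-2\right) = 0 \left(-2\right) = 0$)
$v{\left(W,w \right)} = 5 - 3 w W^{2}$ ($v{\left(W,w \right)} = 5 + W W w \left(-3\right) = 5 + W \left(- 3 W w\right) = 5 - 3 w W^{2}$)
$\sqrt{-3028 + v{\left(R,D \right)}} = \sqrt{-3028 + \left(5 - 0 \left(-30\right)^{2}\right)} = \sqrt{-3028 + \left(5 - 0 \cdot 900\right)} = \sqrt{-3028 + \left(5 + 0\right)} = \sqrt{-3028 + 5} = \sqrt{-3023} = i \sqrt{3023}$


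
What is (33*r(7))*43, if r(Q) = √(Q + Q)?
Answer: 1419*√14 ≈ 5309.4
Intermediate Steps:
r(Q) = √2*√Q (r(Q) = √(2*Q) = √2*√Q)
(33*r(7))*43 = (33*(√2*√7))*43 = (33*√14)*43 = 1419*√14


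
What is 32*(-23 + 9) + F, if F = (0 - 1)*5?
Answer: -453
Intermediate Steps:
F = -5 (F = -1*5 = -5)
32*(-23 + 9) + F = 32*(-23 + 9) - 5 = 32*(-14) - 5 = -448 - 5 = -453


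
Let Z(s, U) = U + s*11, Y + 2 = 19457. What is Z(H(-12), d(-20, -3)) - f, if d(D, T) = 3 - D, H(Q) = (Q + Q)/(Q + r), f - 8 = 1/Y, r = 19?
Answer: -3093352/136185 ≈ -22.714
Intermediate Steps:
Y = 19455 (Y = -2 + 19457 = 19455)
f = 155641/19455 (f = 8 + 1/19455 = 155641/19455 ≈ 8.0000)
H(Q) = 2*Q/(19 + Q) (H(Q) = (Q + Q)/(Q + 19) = (2*Q)/(19 + Q) = 2*Q/(19 + Q))
Z(s, U) = U + 11*s
Z(H(-12), d(-20, -3)) - f = ((3 - 1*(-20)) + 11*(2*(-12)/(19 - 12))) - 1*155641/19455 = ((3 + 20) + 11*(2*(-12)/7)) - 155641/19455 = (23 + 11*(2*(-12)*(1/7))) - 155641/19455 = (23 + 11*(-24/7)) - 155641/19455 = (23 - 264/7) - 155641/19455 = -103/7 - 155641/19455 = -3093352/136185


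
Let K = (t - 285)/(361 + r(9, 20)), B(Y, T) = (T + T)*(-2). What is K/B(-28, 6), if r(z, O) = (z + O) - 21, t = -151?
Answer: 109/2214 ≈ 0.049232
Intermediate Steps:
B(Y, T) = -4*T (B(Y, T) = (2*T)*(-2) = -4*T)
r(z, O) = -21 + O + z (r(z, O) = (O + z) - 21 = -21 + O + z)
K = -436/369 (K = (-151 - 285)/(361 + (-21 + 20 + 9)) = -436/(361 + 8) = -436/369 ≈ -1.1816)
K/B(-28, 6) = -436/(369*((-4*6))) = -436/369/(-24) = -436/369*(-1/24) = 109/2214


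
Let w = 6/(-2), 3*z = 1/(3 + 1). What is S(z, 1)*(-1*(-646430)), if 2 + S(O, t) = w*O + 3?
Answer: 969645/2 ≈ 4.8482e+5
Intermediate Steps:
z = 1/12 (z = 1/(3*(3 + 1)) = (1/3)/4 = (1/3)*(1/4) = 1/12 ≈ 0.083333)
w = -3 (w = 6*(-1/2) = -3)
S(O, t) = 1 - 3*O (S(O, t) = -2 + (-3*O + 3) = -2 + (3 - 3*O) = 1 - 3*O)
S(z, 1)*(-1*(-646430)) = (1 - 3*1/12)*(-1*(-646430)) = (1 - 1/4)*646430 = (3/4)*646430 = 969645/2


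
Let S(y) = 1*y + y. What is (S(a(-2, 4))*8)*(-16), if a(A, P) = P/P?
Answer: -256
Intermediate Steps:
a(A, P) = 1
S(y) = 2*y (S(y) = y + y = 2*y)
(S(a(-2, 4))*8)*(-16) = ((2*1)*8)*(-16) = (2*8)*(-16) = 16*(-16) = -256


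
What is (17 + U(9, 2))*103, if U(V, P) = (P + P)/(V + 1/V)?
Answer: 73645/41 ≈ 1796.2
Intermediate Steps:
U(V, P) = 2*P/(V + 1/V) (U(V, P) = (2*P)/(V + 1/V) = 2*P/(V + 1/V))
(17 + U(9, 2))*103 = (17 + 2*2*9/(1 + 9²))*103 = (17 + 2*2*9/(1 + 81))*103 = (17 + 2*2*9/82)*103 = (17 + 2*2*9*(1/82))*103 = (17 + 18/41)*103 = (715/41)*103 = 73645/41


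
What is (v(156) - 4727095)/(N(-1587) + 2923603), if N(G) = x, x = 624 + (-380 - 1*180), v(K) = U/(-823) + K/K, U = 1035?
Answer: -3890399397/2406177941 ≈ -1.6168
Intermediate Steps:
v(K) = -212/823 (v(K) = 1035/(-823) + K/K = 1035*(-1/823) + 1 = -1035/823 + 1 = -212/823)
x = 64 (x = 624 + (-380 - 180) = 624 - 560 = 64)
N(G) = 64
(v(156) - 4727095)/(N(-1587) + 2923603) = (-212/823 - 4727095)/(64 + 2923603) = -3890399397/823/2923667 = -3890399397/823*1/2923667 = -3890399397/2406177941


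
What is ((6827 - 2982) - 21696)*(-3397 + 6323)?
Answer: -52232026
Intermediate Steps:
((6827 - 2982) - 21696)*(-3397 + 6323) = (3845 - 21696)*2926 = -17851*2926 = -52232026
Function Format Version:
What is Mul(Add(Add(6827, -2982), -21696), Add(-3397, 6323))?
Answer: -52232026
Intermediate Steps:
Mul(Add(Add(6827, -2982), -21696), Add(-3397, 6323)) = Mul(Add(3845, -21696), 2926) = Mul(-17851, 2926) = -52232026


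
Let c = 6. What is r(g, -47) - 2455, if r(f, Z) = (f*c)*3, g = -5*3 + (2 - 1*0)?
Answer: -2689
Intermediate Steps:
g = -13 (g = -15 + (2 + 0) = -15 + 2 = -13)
r(f, Z) = 18*f (r(f, Z) = (f*6)*3 = (6*f)*3 = 18*f)
r(g, -47) - 2455 = 18*(-13) - 2455 = -234 - 2455 = -2689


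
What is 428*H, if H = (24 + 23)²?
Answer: 945452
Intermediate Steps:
H = 2209 (H = 47² = 2209)
428*H = 428*2209 = 945452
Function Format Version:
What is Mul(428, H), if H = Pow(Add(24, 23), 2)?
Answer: 945452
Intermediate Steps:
H = 2209 (H = Pow(47, 2) = 2209)
Mul(428, H) = Mul(428, 2209) = 945452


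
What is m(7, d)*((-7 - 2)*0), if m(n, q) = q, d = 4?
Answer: 0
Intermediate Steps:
m(7, d)*((-7 - 2)*0) = 4*((-7 - 2)*0) = 4*(-9*0) = 4*0 = 0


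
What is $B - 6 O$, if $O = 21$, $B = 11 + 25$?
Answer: $-90$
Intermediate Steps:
$B = 36$
$B - 6 O = 36 - 126 = -90$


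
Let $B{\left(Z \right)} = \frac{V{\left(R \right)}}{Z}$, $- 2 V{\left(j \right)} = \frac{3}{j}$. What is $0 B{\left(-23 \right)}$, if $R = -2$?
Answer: $0$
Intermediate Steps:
$V{\left(j \right)} = - \frac{3}{2 j}$ ($V{\left(j \right)} = - \frac{3 \frac{1}{j}}{2} = - \frac{3}{2 j}$)
$B{\left(Z \right)} = \frac{3}{4 Z}$ ($B{\left(Z \right)} = \frac{\left(- \frac{3}{2}\right) \frac{1}{-2}}{Z} = \frac{\left(- \frac{3}{2}\right) \left(- \frac{1}{2}\right)}{Z} = \frac{3}{4 Z}$)
$0 B{\left(-23 \right)} = 0 \frac{3}{4 \left(-23\right)} = 0 \cdot \frac{3}{4} \left(- \frac{1}{23}\right) = 0 \left(- \frac{3}{92}\right) = 0$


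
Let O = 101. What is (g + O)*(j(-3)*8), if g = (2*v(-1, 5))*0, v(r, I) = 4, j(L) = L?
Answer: -2424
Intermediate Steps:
g = 0 (g = (2*4)*0 = 8*0 = 0)
(g + O)*(j(-3)*8) = (0 + 101)*(-3*8) = 101*(-24) = -2424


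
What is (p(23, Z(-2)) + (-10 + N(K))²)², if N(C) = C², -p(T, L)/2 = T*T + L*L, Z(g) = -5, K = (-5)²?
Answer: 142217231689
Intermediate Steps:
K = 25
p(T, L) = -2*L² - 2*T² (p(T, L) = -2*(T*T + L*L) = -2*(T² + L²) = -2*(L² + T²) = -2*L² - 2*T²)
(p(23, Z(-2)) + (-10 + N(K))²)² = ((-2*(-5)² - 2*23²) + (-10 + 25²)²)² = ((-2*25 - 2*529) + (-10 + 625)²)² = ((-50 - 1058) + 615²)² = (-1108 + 378225)² = 377117² = 142217231689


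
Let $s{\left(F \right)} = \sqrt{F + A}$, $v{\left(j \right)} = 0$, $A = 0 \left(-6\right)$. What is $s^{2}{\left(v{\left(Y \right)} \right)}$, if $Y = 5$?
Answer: $0$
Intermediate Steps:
$A = 0$
$s{\left(F \right)} = \sqrt{F}$ ($s{\left(F \right)} = \sqrt{F + 0} = \sqrt{F}$)
$s^{2}{\left(v{\left(Y \right)} \right)} = \left(\sqrt{0}\right)^{2} = 0^{2} = 0$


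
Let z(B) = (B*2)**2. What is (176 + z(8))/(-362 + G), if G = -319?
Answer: -144/227 ≈ -0.63436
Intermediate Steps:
z(B) = 4*B**2 (z(B) = (2*B)**2 = 4*B**2)
(176 + z(8))/(-362 + G) = (176 + 4*8**2)/(-362 - 319) = (176 + 4*64)/(-681) = (176 + 256)*(-1/681) = 432*(-1/681) = -144/227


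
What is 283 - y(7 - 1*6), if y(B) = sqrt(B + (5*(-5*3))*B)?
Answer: 283 - I*sqrt(74) ≈ 283.0 - 8.6023*I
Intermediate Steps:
y(B) = sqrt(74)*sqrt(-B) (y(B) = sqrt(B + (5*(-15))*B) = sqrt(B - 75*B) = sqrt(-74*B) = sqrt(74)*sqrt(-B))
283 - y(7 - 1*6) = 283 - sqrt(74)*sqrt(-(7 - 1*6)) = 283 - sqrt(74)*sqrt(-(7 - 6)) = 283 - sqrt(74)*sqrt(-1*1) = 283 - sqrt(74)*sqrt(-1) = 283 - sqrt(74)*I = 283 - I*sqrt(74)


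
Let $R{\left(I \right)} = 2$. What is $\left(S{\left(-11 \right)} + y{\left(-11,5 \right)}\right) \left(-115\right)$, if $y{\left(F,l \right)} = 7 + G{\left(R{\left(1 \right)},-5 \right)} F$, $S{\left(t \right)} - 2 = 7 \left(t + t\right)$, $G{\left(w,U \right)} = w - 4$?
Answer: $14145$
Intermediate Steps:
$G{\left(w,U \right)} = -4 + w$ ($G{\left(w,U \right)} = w - 4 = -4 + w$)
$S{\left(t \right)} = 2 + 14 t$ ($S{\left(t \right)} = 2 + 7 \left(t + t\right) = 2 + 7 \cdot 2 t = 2 + 14 t$)
$y{\left(F,l \right)} = 7 - 2 F$ ($y{\left(F,l \right)} = 7 + \left(-4 + 2\right) F = 7 - 2 F$)
$\left(S{\left(-11 \right)} + y{\left(-11,5 \right)}\right) \left(-115\right) = \left(\left(2 + 14 \left(-11\right)\right) + \left(7 - -22\right)\right) \left(-115\right) = \left(\left(2 - 154\right) + \left(7 + 22\right)\right) \left(-115\right) = \left(-152 + 29\right) \left(-115\right) = \left(-123\right) \left(-115\right) = 14145$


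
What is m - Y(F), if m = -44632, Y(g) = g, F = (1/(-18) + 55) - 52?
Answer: -803429/18 ≈ -44635.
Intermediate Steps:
F = 53/18 (F = (-1/18 + 55) - 52 = 989/18 - 52 = 53/18 ≈ 2.9444)
m - Y(F) = -44632 - 1*53/18 = -44632 - 53/18 = -803429/18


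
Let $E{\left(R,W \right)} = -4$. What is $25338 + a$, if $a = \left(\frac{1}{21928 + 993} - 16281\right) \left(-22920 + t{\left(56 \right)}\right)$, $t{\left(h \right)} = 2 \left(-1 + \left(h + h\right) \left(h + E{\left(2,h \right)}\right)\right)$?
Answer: $\frac{4207776015498}{22921} \approx 1.8358 \cdot 10^{8}$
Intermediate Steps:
$t{\left(h \right)} = -2 + 4 h \left(-4 + h\right)$ ($t{\left(h \right)} = 2 \left(-1 + \left(h + h\right) \left(h - 4\right)\right) = 2 \left(-1 + 2 h \left(-4 + h\right)\right) = -2 + 4 h \left(-4 + h\right)$)
$a = \frac{4207195243200}{22921}$ ($a = \left(\frac{1}{21928 + 993} - 16281\right) \left(-22920 - \left(898 - 12544\right)\right) = \left(\frac{1}{22921} - 16281\right) \left(-22920 - -11646\right) = - \frac{373176800 \left(-22920 + 11646\right)}{22921} = \left(- \frac{373176800}{22921}\right) \left(-11274\right) = \frac{4207195243200}{22921} \approx 1.8355 \cdot 10^{8}$)
$25338 + a = 25338 + \frac{4207195243200}{22921} = \frac{4207776015498}{22921}$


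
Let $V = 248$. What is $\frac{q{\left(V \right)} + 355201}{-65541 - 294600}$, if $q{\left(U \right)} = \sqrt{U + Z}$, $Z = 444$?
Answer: $- \frac{355201}{360141} - \frac{2 \sqrt{173}}{360141} \approx -0.98636$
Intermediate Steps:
$q{\left(U \right)} = \sqrt{444 + U}$ ($q{\left(U \right)} = \sqrt{U + 444} = \sqrt{444 + U}$)
$\frac{q{\left(V \right)} + 355201}{-65541 - 294600} = \frac{\sqrt{444 + 248} + 355201}{-65541 - 294600} = \frac{\sqrt{692} + 355201}{-360141} = \left(2 \sqrt{173} + 355201\right) \left(- \frac{1}{360141}\right) = \left(355201 + 2 \sqrt{173}\right) \left(- \frac{1}{360141}\right) = - \frac{355201}{360141} - \frac{2 \sqrt{173}}{360141}$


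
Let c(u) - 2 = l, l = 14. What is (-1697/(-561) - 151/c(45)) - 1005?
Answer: -9078439/8976 ≈ -1011.4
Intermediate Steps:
c(u) = 16 (c(u) = 2 + 14 = 16)
(-1697/(-561) - 151/c(45)) - 1005 = (-1697/(-561) - 151/16) - 1005 = (-1697*(-1/561) - 151*1/16) - 1005 = (1697/561 - 151/16) - 1005 = -57559/8976 - 1005 = -9078439/8976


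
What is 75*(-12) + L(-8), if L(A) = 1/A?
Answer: -7201/8 ≈ -900.13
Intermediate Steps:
L(A) = 1/A
75*(-12) + L(-8) = 75*(-12) + 1/(-8) = -900 - ⅛ = -7201/8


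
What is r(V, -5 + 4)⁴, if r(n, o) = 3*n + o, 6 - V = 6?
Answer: 1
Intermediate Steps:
V = 0 (V = 6 - 1*6 = 6 - 6 = 0)
r(n, o) = o + 3*n
r(V, -5 + 4)⁴ = ((-5 + 4) + 3*0)⁴ = (-1 + 0)⁴ = (-1)⁴ = 1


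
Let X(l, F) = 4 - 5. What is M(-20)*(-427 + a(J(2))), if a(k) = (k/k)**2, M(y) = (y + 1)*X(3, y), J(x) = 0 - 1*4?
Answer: -8094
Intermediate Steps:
X(l, F) = -1
J(x) = -4 (J(x) = 0 - 4 = -4)
M(y) = -1 - y (M(y) = (y + 1)*(-1) = (1 + y)*(-1) = -1 - y)
a(k) = 1 (a(k) = 1**2 = 1)
M(-20)*(-427 + a(J(2))) = (-1 - 1*(-20))*(-427 + 1) = (-1 + 20)*(-426) = 19*(-426) = -8094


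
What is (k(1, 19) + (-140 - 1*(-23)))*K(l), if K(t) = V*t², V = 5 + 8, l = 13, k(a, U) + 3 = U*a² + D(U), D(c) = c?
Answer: -180154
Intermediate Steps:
k(a, U) = -3 + U + U*a² (k(a, U) = -3 + (U*a² + U) = -3 + (U + U*a²) = -3 + U + U*a²)
V = 13
K(t) = 13*t²
(k(1, 19) + (-140 - 1*(-23)))*K(l) = ((-3 + 19 + 19*1²) + (-140 - 1*(-23)))*(13*13²) = ((-3 + 19 + 19*1) + (-140 + 23))*(13*169) = ((-3 + 19 + 19) - 117)*2197 = (35 - 117)*2197 = -82*2197 = -180154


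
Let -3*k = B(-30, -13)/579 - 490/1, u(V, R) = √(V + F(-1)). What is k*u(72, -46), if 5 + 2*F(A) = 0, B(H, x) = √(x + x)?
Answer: √278*(283710 - I*√26)/3474 ≈ 1361.7 - 0.024473*I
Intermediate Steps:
B(H, x) = √2*√x (B(H, x) = √(2*x) = √2*√x)
F(A) = -5/2 (F(A) = -5/2 + (½)*0 = -5/2 + 0 = -5/2)
u(V, R) = √(-5/2 + V) (u(V, R) = √(V - 5/2) = √(-5/2 + V))
k = 490/3 - I*√26/1737 (k = -((√2*√(-13))/579 - 490/1)/3 = -((√2*(I*√13))*(1/579) - 490*1)/3 = -((I*√26)*(1/579) - 490)/3 = -(I*√26/579 - 490)/3 = -(-490 + I*√26/579)/3 = 490/3 - I*√26/1737 ≈ 163.33 - 0.0029355*I)
k*u(72, -46) = (490/3 - I*√26/1737)*(√(-10 + 4*72)/2) = (490/3 - I*√26/1737)*(√(-10 + 288)/2) = (490/3 - I*√26/1737)*(√278/2) = √278*(490/3 - I*√26/1737)/2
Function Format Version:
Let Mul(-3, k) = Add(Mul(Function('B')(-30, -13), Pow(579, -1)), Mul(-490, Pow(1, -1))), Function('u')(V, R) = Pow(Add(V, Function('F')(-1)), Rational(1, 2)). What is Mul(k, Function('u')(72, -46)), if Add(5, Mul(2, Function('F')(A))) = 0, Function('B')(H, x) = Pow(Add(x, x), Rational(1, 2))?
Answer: Mul(Rational(1, 3474), Pow(278, Rational(1, 2)), Add(283710, Mul(-1, I, Pow(26, Rational(1, 2))))) ≈ Add(1361.7, Mul(-0.024473, I))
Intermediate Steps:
Function('B')(H, x) = Mul(Pow(2, Rational(1, 2)), Pow(x, Rational(1, 2))) (Function('B')(H, x) = Pow(Mul(2, x), Rational(1, 2)) = Mul(Pow(2, Rational(1, 2)), Pow(x, Rational(1, 2))))
Function('F')(A) = Rational(-5, 2) (Function('F')(A) = Add(Rational(-5, 2), Mul(Rational(1, 2), 0)) = Add(Rational(-5, 2), 0) = Rational(-5, 2))
Function('u')(V, R) = Pow(Add(Rational(-5, 2), V), Rational(1, 2)) (Function('u')(V, R) = Pow(Add(V, Rational(-5, 2)), Rational(1, 2)) = Pow(Add(Rational(-5, 2), V), Rational(1, 2)))
k = Add(Rational(490, 3), Mul(Rational(-1, 1737), I, Pow(26, Rational(1, 2)))) (k = Mul(Rational(-1, 3), Add(Mul(Mul(Pow(2, Rational(1, 2)), Pow(-13, Rational(1, 2))), Pow(579, -1)), Mul(-490, Pow(1, -1)))) = Mul(Rational(-1, 3), Add(Mul(Mul(Pow(2, Rational(1, 2)), Mul(I, Pow(13, Rational(1, 2)))), Rational(1, 579)), Mul(-490, 1))) = Mul(Rational(-1, 3), Add(Mul(Mul(I, Pow(26, Rational(1, 2))), Rational(1, 579)), -490)) = Mul(Rational(-1, 3), Add(Mul(Rational(1, 579), I, Pow(26, Rational(1, 2))), -490)) = Mul(Rational(-1, 3), Add(-490, Mul(Rational(1, 579), I, Pow(26, Rational(1, 2))))) = Add(Rational(490, 3), Mul(Rational(-1, 1737), I, Pow(26, Rational(1, 2)))) ≈ Add(163.33, Mul(-0.0029355, I)))
Mul(k, Function('u')(72, -46)) = Mul(Add(Rational(490, 3), Mul(Rational(-1, 1737), I, Pow(26, Rational(1, 2)))), Mul(Rational(1, 2), Pow(Add(-10, Mul(4, 72)), Rational(1, 2)))) = Mul(Add(Rational(490, 3), Mul(Rational(-1, 1737), I, Pow(26, Rational(1, 2)))), Mul(Rational(1, 2), Pow(Add(-10, 288), Rational(1, 2)))) = Mul(Add(Rational(490, 3), Mul(Rational(-1, 1737), I, Pow(26, Rational(1, 2)))), Mul(Rational(1, 2), Pow(278, Rational(1, 2)))) = Mul(Rational(1, 2), Pow(278, Rational(1, 2)), Add(Rational(490, 3), Mul(Rational(-1, 1737), I, Pow(26, Rational(1, 2)))))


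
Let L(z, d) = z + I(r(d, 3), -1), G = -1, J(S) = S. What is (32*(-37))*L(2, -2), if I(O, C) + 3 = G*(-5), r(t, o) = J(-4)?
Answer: -4736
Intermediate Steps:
r(t, o) = -4
I(O, C) = 2 (I(O, C) = -3 - 1*(-5) = -3 + 5 = 2)
L(z, d) = 2 + z (L(z, d) = z + 2 = 2 + z)
(32*(-37))*L(2, -2) = (32*(-37))*(2 + 2) = -1184*4 = -4736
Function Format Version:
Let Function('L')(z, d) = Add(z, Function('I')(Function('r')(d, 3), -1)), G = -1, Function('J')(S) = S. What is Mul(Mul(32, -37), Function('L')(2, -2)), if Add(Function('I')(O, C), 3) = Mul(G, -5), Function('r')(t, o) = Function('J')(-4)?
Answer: -4736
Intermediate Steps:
Function('r')(t, o) = -4
Function('I')(O, C) = 2 (Function('I')(O, C) = Add(-3, Mul(-1, -5)) = Add(-3, 5) = 2)
Function('L')(z, d) = Add(2, z) (Function('L')(z, d) = Add(z, 2) = Add(2, z))
Mul(Mul(32, -37), Function('L')(2, -2)) = Mul(Mul(32, -37), Add(2, 2)) = Mul(-1184, 4) = -4736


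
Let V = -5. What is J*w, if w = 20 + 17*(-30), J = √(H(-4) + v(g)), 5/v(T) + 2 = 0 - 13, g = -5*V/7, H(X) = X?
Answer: -490*I*√39/3 ≈ -1020.0*I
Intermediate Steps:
g = 25/7 (g = -(-25)/7 = -5*(-5/7) = 25/7 ≈ 3.5714)
v(T) = -⅓ (v(T) = 5/(-2 + (0 - 13)) = 5/(-2 - 13) = 5/(-15) = 5*(-1/15) = -⅓)
J = I*√39/3 (J = √(-4 - ⅓) = √(-13/3) = I*√39/3 ≈ 2.0817*I)
w = -490 (w = 20 - 510 = -490)
J*w = (I*√39/3)*(-490) = -490*I*√39/3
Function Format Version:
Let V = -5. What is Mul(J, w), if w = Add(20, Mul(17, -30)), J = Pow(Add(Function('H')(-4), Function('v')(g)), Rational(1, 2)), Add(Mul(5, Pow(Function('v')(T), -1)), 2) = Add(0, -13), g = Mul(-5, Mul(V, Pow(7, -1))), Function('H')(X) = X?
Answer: Mul(Rational(-490, 3), I, Pow(39, Rational(1, 2))) ≈ Mul(-1020.0, I)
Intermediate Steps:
g = Rational(25, 7) (g = Mul(-5, Mul(-5, Pow(7, -1))) = Mul(-5, Mul(-5, Rational(1, 7))) = Mul(-5, Rational(-5, 7)) = Rational(25, 7) ≈ 3.5714)
Function('v')(T) = Rational(-1, 3) (Function('v')(T) = Mul(5, Pow(Add(-2, Add(0, -13)), -1)) = Mul(5, Pow(Add(-2, -13), -1)) = Mul(5, Pow(-15, -1)) = Mul(5, Rational(-1, 15)) = Rational(-1, 3))
J = Mul(Rational(1, 3), I, Pow(39, Rational(1, 2))) (J = Pow(Add(-4, Rational(-1, 3)), Rational(1, 2)) = Pow(Rational(-13, 3), Rational(1, 2)) = Mul(Rational(1, 3), I, Pow(39, Rational(1, 2))) ≈ Mul(2.0817, I))
w = -490 (w = Add(20, -510) = -490)
Mul(J, w) = Mul(Mul(Rational(1, 3), I, Pow(39, Rational(1, 2))), -490) = Mul(Rational(-490, 3), I, Pow(39, Rational(1, 2)))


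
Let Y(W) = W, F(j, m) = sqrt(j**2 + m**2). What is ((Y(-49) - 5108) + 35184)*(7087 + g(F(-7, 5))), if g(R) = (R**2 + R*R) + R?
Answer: 217245345 + 30027*sqrt(74) ≈ 2.1750e+8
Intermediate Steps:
g(R) = R + 2*R**2 (g(R) = (R**2 + R**2) + R = 2*R**2 + R = R + 2*R**2)
((Y(-49) - 5108) + 35184)*(7087 + g(F(-7, 5))) = ((-49 - 5108) + 35184)*(7087 + sqrt((-7)**2 + 5**2)*(1 + 2*sqrt((-7)**2 + 5**2))) = (-5157 + 35184)*(7087 + sqrt(49 + 25)*(1 + 2*sqrt(49 + 25))) = 30027*(7087 + sqrt(74)*(1 + 2*sqrt(74))) = 212801349 + 30027*sqrt(74)*(1 + 2*sqrt(74))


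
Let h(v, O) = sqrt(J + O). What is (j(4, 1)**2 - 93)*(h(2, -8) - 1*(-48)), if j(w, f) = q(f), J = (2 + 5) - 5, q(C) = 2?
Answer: -4272 - 89*I*sqrt(6) ≈ -4272.0 - 218.0*I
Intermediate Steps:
J = 2 (J = 7 - 5 = 2)
j(w, f) = 2
h(v, O) = sqrt(2 + O)
(j(4, 1)**2 - 93)*(h(2, -8) - 1*(-48)) = (2**2 - 93)*(sqrt(2 - 8) - 1*(-48)) = (4 - 93)*(sqrt(-6) + 48) = -89*(I*sqrt(6) + 48) = -89*(48 + I*sqrt(6)) = -4272 - 89*I*sqrt(6)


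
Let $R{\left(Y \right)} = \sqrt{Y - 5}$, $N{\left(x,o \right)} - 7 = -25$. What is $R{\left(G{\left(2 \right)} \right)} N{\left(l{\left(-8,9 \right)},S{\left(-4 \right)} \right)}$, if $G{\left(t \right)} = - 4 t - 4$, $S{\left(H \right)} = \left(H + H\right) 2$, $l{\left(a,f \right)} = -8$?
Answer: $- 18 i \sqrt{17} \approx - 74.216 i$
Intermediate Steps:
$S{\left(H \right)} = 4 H$ ($S{\left(H \right)} = 2 H 2 = 4 H$)
$N{\left(x,o \right)} = -18$ ($N{\left(x,o \right)} = 7 - 25 = -18$)
$G{\left(t \right)} = -4 - 4 t$
$R{\left(Y \right)} = \sqrt{-5 + Y}$
$R{\left(G{\left(2 \right)} \right)} N{\left(l{\left(-8,9 \right)},S{\left(-4 \right)} \right)} = \sqrt{-5 - 12} \left(-18\right) = \sqrt{-17} \left(-18\right) = i \sqrt{17} \left(-18\right) = - 18 i \sqrt{17}$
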